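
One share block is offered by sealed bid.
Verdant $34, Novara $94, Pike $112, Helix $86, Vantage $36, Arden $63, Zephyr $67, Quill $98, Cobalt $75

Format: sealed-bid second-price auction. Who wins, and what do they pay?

Bids ranked: 112 (Pike) > 98 (Quill) > 94 (Novara) > 86 (Helix) > 75 (Cobalt) > 67 (Zephyr) > …
Pike is highest; pays the second-highest bid, $98.

Pike pays $98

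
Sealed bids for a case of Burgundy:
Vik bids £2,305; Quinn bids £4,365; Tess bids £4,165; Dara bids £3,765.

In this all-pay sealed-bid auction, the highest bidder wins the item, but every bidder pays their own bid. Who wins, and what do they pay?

Quinn pays £4,365

Bids ranked: 4,365 (Quinn) > 4,165 (Tess) > 3,765 (Dara) > 2,305 (Vik)
Quinn is highest and takes the item; every bidder forfeits their bid.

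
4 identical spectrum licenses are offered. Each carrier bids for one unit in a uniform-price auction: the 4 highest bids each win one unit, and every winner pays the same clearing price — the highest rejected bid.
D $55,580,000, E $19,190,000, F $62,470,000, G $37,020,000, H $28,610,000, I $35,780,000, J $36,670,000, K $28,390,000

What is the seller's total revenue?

Total revenue: $143,120,000

Ordering the bids: 62,470,000 (F), 55,580,000 (D), 37,020,000 (G), 36,670,000 (J), 35,780,000 (I), 28,610,000 (H), …
Winners (4 units): F, D, G, J.
First losing bid is I's $35,780,000, which sets the uniform price.
Total revenue = 4 × $35,780,000 = $143,120,000.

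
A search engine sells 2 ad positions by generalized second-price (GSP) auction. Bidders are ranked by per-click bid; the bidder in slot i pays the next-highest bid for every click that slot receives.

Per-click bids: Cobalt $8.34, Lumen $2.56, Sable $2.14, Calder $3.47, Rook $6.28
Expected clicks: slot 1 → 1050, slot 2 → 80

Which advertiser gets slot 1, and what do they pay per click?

Sorting advertisers: $8.34 (Cobalt) > $6.28 (Rook) > $3.47 (Calder) > …
Slot 1 goes to the first-ranked bidder, Cobalt, who pays the next bid down: $6.28/click.

Cobalt; $6.28 per click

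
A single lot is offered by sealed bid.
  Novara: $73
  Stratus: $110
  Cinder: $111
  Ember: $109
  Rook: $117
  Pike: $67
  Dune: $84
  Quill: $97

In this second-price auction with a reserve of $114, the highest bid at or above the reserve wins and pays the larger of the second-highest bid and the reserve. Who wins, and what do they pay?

Rule: the highest bid at or above the reserve wins and pays the larger of the second-highest bid and the reserve.
Bids ranked: 117 (Rook) > 111 (Cinder) > 110 (Stratus) > 109 (Ember) > 97 (Quill) > 84 (Dune) > …
Rook has the top bid at or above the reserve ($117).
Second-highest bid $111 is below the reserve $114, so the reserve binds → payment $114.

Rook pays $114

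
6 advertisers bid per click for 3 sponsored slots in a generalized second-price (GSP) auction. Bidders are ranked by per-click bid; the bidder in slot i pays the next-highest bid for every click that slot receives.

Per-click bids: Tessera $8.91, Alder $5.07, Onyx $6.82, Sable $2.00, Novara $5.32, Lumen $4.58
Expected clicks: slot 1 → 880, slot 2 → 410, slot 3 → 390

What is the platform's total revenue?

Ranked by bid: $8.91 (Tessera) > $6.82 (Onyx) > $5.32 (Novara) > $5.07 (Alder) > …
Slot 1: Tessera pays $6.82 × 880 = $6001.60
Slot 2: Onyx pays $5.32 × 410 = $2181.20
Slot 3: Novara pays $5.07 × 390 = $1977.30
Total = $10160.10

Total revenue: $10160.10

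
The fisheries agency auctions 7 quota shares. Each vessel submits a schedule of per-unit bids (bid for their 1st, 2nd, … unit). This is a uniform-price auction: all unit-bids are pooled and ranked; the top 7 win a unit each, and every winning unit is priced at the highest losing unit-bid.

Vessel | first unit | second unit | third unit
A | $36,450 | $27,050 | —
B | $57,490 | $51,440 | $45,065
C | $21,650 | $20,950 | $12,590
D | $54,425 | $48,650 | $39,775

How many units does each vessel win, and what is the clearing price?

A 1, B 3, D 3; clearing price $27,050

Pooled unit-bids ranked (top 7): 57,490 (B-1), 54,425 (D-1), 51,440 (B-2), 48,650 (D-2), 45,065 (B-3), 39,775 (D-3), 36,450 (A-1)
First bid not allocated: $27,050.
Allocation: A 1, B 3, D 3.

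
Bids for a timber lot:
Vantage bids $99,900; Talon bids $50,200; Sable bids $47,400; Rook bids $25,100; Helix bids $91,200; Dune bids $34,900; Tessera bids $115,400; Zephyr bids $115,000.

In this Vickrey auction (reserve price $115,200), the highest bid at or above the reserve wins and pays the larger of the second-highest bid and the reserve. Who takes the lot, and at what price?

Vickrey auction (reserve price $115,200): the highest bid at or above the reserve wins and pays the larger of the second-highest bid and the reserve.
Sorting bids: 115,400 (Tessera) > 115,000 (Zephyr) > 99,900 (Vantage) > 91,200 (Helix) > 50,200 (Talon) > 47,400 (Sable) > …
Tessera has the top bid at or above the reserve ($115,400).
Second-highest bid $115,000 is below the reserve $115,200, so the reserve binds → payment $115,200.

Tessera pays $115,200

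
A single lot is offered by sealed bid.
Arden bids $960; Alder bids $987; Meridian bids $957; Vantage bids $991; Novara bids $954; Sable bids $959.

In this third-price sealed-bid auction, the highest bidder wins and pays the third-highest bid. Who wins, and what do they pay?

Vantage pays $960

Third-price sealed-bid auction: the highest bidder wins and pays the third-highest bid.
Bids ranked: 991 (Vantage) > 987 (Alder) > 960 (Arden) > 959 (Sable) > 957 (Meridian) > 954 (Novara)
Vantage wins; payment is bid #3 in the ranking = $960.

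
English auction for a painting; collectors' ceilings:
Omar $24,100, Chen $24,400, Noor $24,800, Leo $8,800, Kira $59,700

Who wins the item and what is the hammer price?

Kira wins at $24,800

Sorting limits: 59,700 (Kira) > 24,800 (Noor) > 24,400 (Chen) > 24,100 (Omar) > 8,800 (Leo)
Once the price passes $24,800, only Kira is left; the hammer falls at Noor's limit of $24,800.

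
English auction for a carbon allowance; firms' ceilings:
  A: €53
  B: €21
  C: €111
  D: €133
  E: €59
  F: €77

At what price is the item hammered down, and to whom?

D wins at €111

Limits ranked: 133 (D) > 111 (C) > 77 (F) > 59 (E) > 53 (A) > 21 (B)
Bidding ends when C exits at €111; D takes it.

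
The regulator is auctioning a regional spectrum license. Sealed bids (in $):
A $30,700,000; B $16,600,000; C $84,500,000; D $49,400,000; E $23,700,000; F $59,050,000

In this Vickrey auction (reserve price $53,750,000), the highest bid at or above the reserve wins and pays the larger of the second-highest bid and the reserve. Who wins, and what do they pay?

C pays $59,050,000

Rule: the highest bid at or above the reserve wins and pays the larger of the second-highest bid and the reserve.
Sorting bids: 84,500,000 (C) > 59,050,000 (F) > 49,400,000 (D) > 30,700,000 (A) > 23,700,000 (E) > 16,600,000 (B)
Highest eligible bid: C at $84,500,000.
max(second-highest $59,050,000, reserve $53,750,000) = $59,050,000; the reserve does not bind.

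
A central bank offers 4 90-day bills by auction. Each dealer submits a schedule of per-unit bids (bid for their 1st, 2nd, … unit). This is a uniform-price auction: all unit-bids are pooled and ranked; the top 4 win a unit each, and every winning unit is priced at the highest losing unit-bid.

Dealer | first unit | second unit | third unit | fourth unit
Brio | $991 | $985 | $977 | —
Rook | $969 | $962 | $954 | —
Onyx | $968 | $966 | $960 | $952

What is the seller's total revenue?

Total revenue: $3,872

Merging the schedules and taking the best 4: 991 (Brio-1), 985 (Brio-2), 977 (Brio-3), 969 (Rook-1)
Highest rejected unit-bid = $968.
Allocation: Brio 3, Rook 1. Every unit priced at $968.
Revenue = 4 × 968 = $3,872.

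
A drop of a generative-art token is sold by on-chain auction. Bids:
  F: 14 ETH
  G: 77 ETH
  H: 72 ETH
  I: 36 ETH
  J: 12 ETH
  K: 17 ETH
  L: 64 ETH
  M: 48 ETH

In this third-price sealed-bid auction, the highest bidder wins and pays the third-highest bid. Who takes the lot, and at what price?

Bids in order: 77 (G) > 72 (H) > 64 (L) > 48 (M) > 36 (I) > 17 (K) > …
G is highest; pays the third-highest bid, 64 ETH.

G pays 64 ETH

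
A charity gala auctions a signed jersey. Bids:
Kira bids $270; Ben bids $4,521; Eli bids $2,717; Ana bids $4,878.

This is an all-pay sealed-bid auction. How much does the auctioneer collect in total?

Total revenue: $12,386

All-pay sealed-bid auction: the highest bidder wins the item, but every bidder pays their own bid.
Bids in order: 4,878 (Ana) > 4,521 (Ben) > 2,717 (Eli) > 270 (Kira)
Every bidder forfeits their bid regardless of winning.
Revenue = 270 + 4,521 + 2,717 + 4,878 = $12,386.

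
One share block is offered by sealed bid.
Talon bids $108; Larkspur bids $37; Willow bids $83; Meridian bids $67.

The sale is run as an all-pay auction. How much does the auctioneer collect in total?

Bids in order: 108 (Talon) > 83 (Willow) > 67 (Meridian) > 37 (Larkspur)
Every bidder forfeits their bid regardless of winning.
Revenue = 108 + 37 + 83 + 67 = $295.

Total revenue: $295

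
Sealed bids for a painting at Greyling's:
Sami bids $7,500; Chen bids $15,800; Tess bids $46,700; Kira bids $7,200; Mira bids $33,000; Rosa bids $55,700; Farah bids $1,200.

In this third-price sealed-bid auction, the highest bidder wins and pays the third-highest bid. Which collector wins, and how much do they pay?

Bids in order: 55,700 (Rosa) > 46,700 (Tess) > 33,000 (Mira) > 15,800 (Chen) > 7,500 (Sami) > 7,200 (Kira) > …
Rosa wins; payment is bid #3 in the ranking = $33,000.

Rosa pays $33,000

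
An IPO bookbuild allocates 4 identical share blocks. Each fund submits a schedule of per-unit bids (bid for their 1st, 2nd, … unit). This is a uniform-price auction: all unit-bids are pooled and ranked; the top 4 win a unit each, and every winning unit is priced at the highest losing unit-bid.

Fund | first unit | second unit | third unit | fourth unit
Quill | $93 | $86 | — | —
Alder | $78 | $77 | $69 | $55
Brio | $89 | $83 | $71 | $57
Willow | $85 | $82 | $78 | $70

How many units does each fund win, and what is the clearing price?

All unit-bids, highest first — top 4: 93 (Quill-1), 89 (Brio-1), 86 (Quill-2), 85 (Willow-1)
Highest rejected unit-bid = $83.
Allocation: Brio 1, Quill 2, Willow 1.

Brio 1, Quill 2, Willow 1; clearing price $83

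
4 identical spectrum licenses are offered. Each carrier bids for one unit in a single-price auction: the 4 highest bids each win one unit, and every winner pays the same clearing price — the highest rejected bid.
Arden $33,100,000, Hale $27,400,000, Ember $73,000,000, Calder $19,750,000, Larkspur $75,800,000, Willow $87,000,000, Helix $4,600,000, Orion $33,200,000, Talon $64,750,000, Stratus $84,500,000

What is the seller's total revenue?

Total revenue: $259,000,000

Ordering the bids: 87,000,000 (Willow), 84,500,000 (Stratus), 75,800,000 (Larkspur), 73,000,000 (Ember), 64,750,000 (Talon), 33,200,000 (Orion), …
Top 4: Willow, Stratus, Larkspur, Ember.
First losing bid is Talon's $64,750,000, which sets the uniform price.
Total revenue = 4 × $64,750,000 = $259,000,000.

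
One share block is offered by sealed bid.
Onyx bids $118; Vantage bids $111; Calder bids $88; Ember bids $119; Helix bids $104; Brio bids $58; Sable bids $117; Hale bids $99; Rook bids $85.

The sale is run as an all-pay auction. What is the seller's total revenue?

Total revenue: $899

All-pay auction: the highest bidder wins the item, but every bidder pays their own bid.
Bids in order: 119 (Ember) > 118 (Onyx) > 117 (Sable) > 111 (Vantage) > 104 (Helix) > 99 (Hale) > …
Every bidder forfeits their bid regardless of winning.
Revenue = 118 + 111 + 88 + 119 + 104 + 58 + 117 + 99 + 85 = $899.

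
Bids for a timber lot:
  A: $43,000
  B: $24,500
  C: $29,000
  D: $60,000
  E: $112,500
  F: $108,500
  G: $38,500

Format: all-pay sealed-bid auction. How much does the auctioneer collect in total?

Rule: the highest bidder wins the item, but every bidder pays their own bid.
Bids in order: 112,500 (E) > 108,500 (F) > 60,000 (D) > 43,000 (A) > 38,500 (G) > 29,000 (C) > …
Every bidder forfeits their bid regardless of winning.
Revenue = 43,000 + 24,500 + 29,000 + 60,000 + 112,500 + 108,500 + 38,500 = $416,000.

Total revenue: $416,000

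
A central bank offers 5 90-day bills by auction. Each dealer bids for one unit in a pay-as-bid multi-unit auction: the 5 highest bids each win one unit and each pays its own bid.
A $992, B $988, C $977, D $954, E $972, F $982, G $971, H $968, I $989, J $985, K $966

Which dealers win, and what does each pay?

A $992, I $989, B $988, J $985, F $982

Sorting: 992 (A), 989 (I), 988 (B), 985 (J), 982 (F), 977 (C), 972 (E), …
Winners (5 units): A, I, B, J, F.
Each winner pays its own bid: A $992, I $989, B $988, J $985, F $982.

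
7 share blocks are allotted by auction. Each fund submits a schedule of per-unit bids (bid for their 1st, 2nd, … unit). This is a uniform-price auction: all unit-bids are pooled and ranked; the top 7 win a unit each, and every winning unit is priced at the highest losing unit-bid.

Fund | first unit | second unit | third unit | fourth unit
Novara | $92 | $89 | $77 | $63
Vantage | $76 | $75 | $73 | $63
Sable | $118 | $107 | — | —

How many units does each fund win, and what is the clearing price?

Pooled unit-bids ranked (top 7): 118 (Sable-1), 107 (Sable-2), 92 (Novara-1), 89 (Novara-2), 77 (Novara-3), 76 (Vantage-1), 75 (Vantage-2)
Highest rejected unit-bid = $73.
Allocation: Novara 3, Sable 2, Vantage 2.

Novara 3, Sable 2, Vantage 2; clearing price $73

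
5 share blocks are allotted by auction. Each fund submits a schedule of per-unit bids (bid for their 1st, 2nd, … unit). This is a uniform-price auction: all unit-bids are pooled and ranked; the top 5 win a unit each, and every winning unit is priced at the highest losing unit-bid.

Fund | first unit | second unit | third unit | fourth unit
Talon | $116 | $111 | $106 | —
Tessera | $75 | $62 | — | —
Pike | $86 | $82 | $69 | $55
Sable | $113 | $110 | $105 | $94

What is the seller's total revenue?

Total revenue: $525

Pooled unit-bids ranked (top 5): 116 (Talon-1), 113 (Sable-1), 111 (Talon-2), 110 (Sable-2), 106 (Talon-3)
First bid not allocated: $105.
Allocation: Sable 2, Talon 3. Every unit priced at $105.
Revenue = 5 × 105 = $525.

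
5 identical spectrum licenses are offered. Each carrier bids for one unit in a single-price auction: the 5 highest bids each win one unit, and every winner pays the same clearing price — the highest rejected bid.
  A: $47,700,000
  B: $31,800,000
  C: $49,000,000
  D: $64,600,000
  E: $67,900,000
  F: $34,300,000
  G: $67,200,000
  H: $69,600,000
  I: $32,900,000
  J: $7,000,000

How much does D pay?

Sorting: 69,600,000 (H), 67,900,000 (E), 67,200,000 (G), 64,600,000 (D), 49,000,000 (C), 47,700,000 (A), 34,300,000 (F), …
Top 5: H, E, G, D, C.
First losing bid is A's $47,700,000, which sets the uniform price.
D wins → pays $47,700,000.

D pays $47,700,000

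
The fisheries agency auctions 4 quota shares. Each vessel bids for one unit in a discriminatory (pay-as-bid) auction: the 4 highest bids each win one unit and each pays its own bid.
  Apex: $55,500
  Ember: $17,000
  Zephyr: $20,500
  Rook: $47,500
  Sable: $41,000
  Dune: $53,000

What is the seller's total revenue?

Total revenue: $197,000

Bids ranked high→low: 55,500 (Apex), 53,000 (Dune), 47,500 (Rook), 41,000 (Sable), 20,500 (Zephyr), 17,000 (Ember)
The 4 highest are Apex, Dune, Rook, Sable.
Total revenue = 55,500 + 53,000 + 47,500 + 41,000 = $197,000.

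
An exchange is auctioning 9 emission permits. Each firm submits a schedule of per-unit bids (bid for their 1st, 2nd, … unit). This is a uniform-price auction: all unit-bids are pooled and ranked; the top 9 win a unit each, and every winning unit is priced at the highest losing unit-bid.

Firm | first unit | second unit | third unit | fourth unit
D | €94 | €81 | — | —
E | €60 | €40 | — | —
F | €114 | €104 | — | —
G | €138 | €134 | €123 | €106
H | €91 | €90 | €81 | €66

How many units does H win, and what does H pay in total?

H: 2 units, pays €162

Pooled unit-bids ranked (top 9): 138 (G-1), 134 (G-2), 123 (G-3), 114 (F-1), 106 (G-4), 104 (F-2), 94 (D-1), 91 (H-1), 90 (H-2)
First bid not allocated: €81.
H wins 2 unit(s) at €81 each.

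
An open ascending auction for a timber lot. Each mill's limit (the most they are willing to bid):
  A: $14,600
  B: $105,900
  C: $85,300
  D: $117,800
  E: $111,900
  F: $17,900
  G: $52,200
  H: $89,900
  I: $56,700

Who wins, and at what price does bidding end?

D wins at $111,900

Sorting limits: 117,800 (D) > 111,900 (E) > 105,900 (B) > 89,900 (H) > 85,300 (C) > 56,700 (I) > …
Bidding ends when E exits at $111,900; D takes it.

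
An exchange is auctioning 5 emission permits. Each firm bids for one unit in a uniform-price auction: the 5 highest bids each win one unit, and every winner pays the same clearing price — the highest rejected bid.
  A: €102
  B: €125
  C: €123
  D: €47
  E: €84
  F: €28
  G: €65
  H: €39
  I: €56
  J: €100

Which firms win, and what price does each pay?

Sorting: 125 (B), 123 (C), 102 (A), 100 (J), 84 (E), 65 (G), 56 (I), …
Winners (5 units): B, C, A, J, E.
Clearing price = highest rejected bid = €65.

B, C, A, J, E; each pays €65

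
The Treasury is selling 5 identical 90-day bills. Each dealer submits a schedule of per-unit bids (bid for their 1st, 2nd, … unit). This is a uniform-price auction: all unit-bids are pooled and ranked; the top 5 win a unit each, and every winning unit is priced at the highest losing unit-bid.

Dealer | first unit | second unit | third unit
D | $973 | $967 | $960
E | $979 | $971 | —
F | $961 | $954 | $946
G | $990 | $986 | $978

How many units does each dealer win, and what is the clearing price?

D 1, E 1, G 3; clearing price $971

All unit-bids, highest first — top 5: 990 (G-1), 986 (G-2), 979 (E-1), 978 (G-3), 973 (D-1)
First bid not allocated: $971.
Allocation: D 1, E 1, G 3.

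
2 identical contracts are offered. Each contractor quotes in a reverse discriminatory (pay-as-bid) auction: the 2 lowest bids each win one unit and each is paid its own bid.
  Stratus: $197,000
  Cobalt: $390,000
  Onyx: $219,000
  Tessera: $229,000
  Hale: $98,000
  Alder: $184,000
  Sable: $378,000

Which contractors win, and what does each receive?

Sorting: 98,000 (Hale), 184,000 (Alder), 197,000 (Stratus), 219,000 (Onyx), …
The 2 lowest are Hale, Alder.
Each winner is paid its own bid: Hale $98,000, Alder $184,000.

Hale $98,000, Alder $184,000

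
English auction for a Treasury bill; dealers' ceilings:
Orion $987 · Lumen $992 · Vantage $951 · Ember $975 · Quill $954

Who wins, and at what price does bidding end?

Limits ranked: 992 (Lumen) > 987 (Orion) > 975 (Ember) > 954 (Quill) > 951 (Vantage)
Once the price passes $987, only Lumen is left; the hammer falls at Orion's limit of $987.

Lumen wins at $987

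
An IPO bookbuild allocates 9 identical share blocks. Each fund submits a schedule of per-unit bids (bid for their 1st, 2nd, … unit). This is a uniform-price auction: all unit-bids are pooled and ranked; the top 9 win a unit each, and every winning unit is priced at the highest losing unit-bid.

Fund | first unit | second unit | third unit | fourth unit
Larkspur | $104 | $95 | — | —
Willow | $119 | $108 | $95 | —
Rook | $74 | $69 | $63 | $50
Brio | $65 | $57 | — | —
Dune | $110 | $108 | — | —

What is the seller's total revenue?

All unit-bids, highest first — top 9: 119 (Willow-1), 110 (Dune-1), 108 (Willow-2), 108 (Dune-2), 104 (Larkspur-1), 95 (Larkspur-2), 95 (Willow-3), 74 (Rook-1), 69 (Rook-2)
The (k+1)-th unit-bid is $65.
Allocation: Dune 2, Larkspur 2, Rook 2, Willow 3. Every unit priced at $65.
Revenue = 9 × 65 = $585.

Total revenue: $585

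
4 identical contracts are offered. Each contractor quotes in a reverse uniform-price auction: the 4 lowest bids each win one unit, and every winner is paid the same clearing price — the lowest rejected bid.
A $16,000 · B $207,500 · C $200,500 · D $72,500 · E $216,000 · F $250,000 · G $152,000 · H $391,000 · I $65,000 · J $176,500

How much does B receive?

B is paid $0

Ordering the bids: 16,000 (A), 65,000 (I), 72,500 (D), 152,000 (G), 176,500 (J), 200,500 (C), …
Lowest 4: A, I, D, G.
First losing bid is J's $176,500, which sets the uniform price.
B does not win → is paid $0.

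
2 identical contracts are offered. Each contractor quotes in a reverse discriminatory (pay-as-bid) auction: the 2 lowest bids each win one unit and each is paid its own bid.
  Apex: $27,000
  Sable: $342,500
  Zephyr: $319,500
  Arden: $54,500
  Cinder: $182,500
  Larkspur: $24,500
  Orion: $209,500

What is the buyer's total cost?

Total cost: $51,500

Ordering the bids: 24,500 (Larkspur), 27,000 (Apex), 54,500 (Arden), 182,500 (Cinder), …
Lowest 2: Larkspur, Apex.
Total cost = 24,500 + 27,000 = $51,500.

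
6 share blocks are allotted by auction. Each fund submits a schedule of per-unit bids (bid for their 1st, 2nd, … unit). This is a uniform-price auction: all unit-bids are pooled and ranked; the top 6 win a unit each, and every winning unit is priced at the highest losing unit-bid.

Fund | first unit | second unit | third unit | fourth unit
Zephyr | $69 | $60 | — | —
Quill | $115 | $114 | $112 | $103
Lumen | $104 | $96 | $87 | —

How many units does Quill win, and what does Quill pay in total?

All unit-bids, highest first — top 6: 115 (Quill-1), 114 (Quill-2), 112 (Quill-3), 104 (Lumen-1), 103 (Quill-4), 96 (Lumen-2)
First bid not allocated: $87.
Quill wins 4 unit(s) at $87 each.

Quill: 4 units, pays $348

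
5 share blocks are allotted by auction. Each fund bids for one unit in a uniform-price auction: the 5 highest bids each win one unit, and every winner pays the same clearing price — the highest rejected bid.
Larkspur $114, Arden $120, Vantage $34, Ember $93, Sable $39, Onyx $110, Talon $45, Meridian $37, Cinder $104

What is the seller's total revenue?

Bids ranked high→low: 120 (Arden), 114 (Larkspur), 110 (Onyx), 104 (Cinder), 93 (Ember), 45 (Talon), 39 (Sable), …
Winners (5 units): Arden, Larkspur, Onyx, Cinder, Ember.
First losing bid is Talon's $45, which sets the uniform price.
Total revenue = 5 × $45 = $225.

Total revenue: $225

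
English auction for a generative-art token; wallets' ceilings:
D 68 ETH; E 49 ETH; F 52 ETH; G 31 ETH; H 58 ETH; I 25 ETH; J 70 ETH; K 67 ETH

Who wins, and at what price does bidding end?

J wins at 68 ETH

Rule: the price rises until one bidder remains; the winner pays the price at which the last rival dropped out.
Sorting limits: 70 (J) > 68 (D) > 67 (K) > 58 (H) > 52 (F) > 49 (E) > …
Once the price passes 68 ETH, only J is left; the hammer falls at D's limit of 68 ETH.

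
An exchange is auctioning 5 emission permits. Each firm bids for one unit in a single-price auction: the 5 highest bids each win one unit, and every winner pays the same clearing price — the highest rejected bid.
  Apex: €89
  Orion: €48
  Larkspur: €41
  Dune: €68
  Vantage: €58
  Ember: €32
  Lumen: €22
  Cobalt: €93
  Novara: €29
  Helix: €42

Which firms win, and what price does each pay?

Ordering the bids: 93 (Cobalt), 89 (Apex), 68 (Dune), 58 (Vantage), 48 (Orion), 42 (Helix), 41 (Larkspur), …
The 5 highest are Cobalt, Apex, Dune, Vantage, Orion.
Highest unsuccessful bid: €42 → clearing price.

Cobalt, Apex, Dune, Vantage, Orion; each pays €42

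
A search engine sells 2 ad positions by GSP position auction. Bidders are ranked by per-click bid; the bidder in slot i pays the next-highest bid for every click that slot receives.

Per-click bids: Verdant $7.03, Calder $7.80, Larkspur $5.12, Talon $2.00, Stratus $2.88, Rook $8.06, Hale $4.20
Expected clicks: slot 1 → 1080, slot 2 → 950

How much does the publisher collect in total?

Ranked by bid: $8.06 (Rook) > $7.80 (Calder) > $7.03 (Verdant) > …
Slot 1: Rook pays $7.80 × 1080 = $8424.00
Slot 2: Calder pays $7.03 × 950 = $6678.50
Total = $15102.50

Total revenue: $15102.50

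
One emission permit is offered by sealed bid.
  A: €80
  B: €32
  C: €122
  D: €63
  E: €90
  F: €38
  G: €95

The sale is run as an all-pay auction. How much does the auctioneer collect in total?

Rule: the highest bidder wins the item, but every bidder pays their own bid.
Sorting bids: 122 (C) > 95 (G) > 90 (E) > 80 (A) > 63 (D) > 38 (F) > …
Every bidder forfeits their bid regardless of winning.
Revenue = 80 + 32 + 122 + 63 + 90 + 38 + 95 = €520.

Total revenue: €520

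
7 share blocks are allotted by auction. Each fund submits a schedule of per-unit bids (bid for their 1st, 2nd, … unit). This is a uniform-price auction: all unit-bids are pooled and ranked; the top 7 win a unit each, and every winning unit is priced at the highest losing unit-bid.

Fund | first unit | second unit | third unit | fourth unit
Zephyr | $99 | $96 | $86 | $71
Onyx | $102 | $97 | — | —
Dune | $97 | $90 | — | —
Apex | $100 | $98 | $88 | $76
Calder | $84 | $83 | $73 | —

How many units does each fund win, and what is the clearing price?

Apex 2, Dune 1, Onyx 2, Zephyr 2; clearing price $90

Pooled unit-bids ranked (top 7): 102 (Onyx-1), 100 (Apex-1), 99 (Zephyr-1), 98 (Apex-2), 97 (Onyx-2), 97 (Dune-1), 96 (Zephyr-2)
Highest rejected unit-bid = $90.
Allocation: Apex 2, Dune 1, Onyx 2, Zephyr 2.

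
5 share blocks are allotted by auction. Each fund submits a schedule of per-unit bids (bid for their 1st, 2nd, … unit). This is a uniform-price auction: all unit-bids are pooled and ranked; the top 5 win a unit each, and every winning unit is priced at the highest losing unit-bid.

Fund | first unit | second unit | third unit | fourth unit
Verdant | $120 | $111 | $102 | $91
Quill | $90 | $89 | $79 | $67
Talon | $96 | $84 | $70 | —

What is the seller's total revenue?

All unit-bids, highest first — top 5: 120 (Verdant-1), 111 (Verdant-2), 102 (Verdant-3), 96 (Talon-1), 91 (Verdant-4)
First bid not allocated: $90.
Allocation: Talon 1, Verdant 4. Every unit priced at $90.
Revenue = 5 × 90 = $450.

Total revenue: $450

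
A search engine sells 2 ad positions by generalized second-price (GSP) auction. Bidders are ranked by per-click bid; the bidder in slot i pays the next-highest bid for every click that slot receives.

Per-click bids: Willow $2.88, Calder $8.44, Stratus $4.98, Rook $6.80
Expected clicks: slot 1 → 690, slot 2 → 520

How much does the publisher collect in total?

Total revenue: $7281.60

Ranked by bid: $8.44 (Calder) > $6.80 (Rook) > $4.98 (Stratus) > …
Slot 1: Calder pays $6.80 × 690 = $4692.00
Slot 2: Rook pays $4.98 × 520 = $2589.60
Total = $7281.60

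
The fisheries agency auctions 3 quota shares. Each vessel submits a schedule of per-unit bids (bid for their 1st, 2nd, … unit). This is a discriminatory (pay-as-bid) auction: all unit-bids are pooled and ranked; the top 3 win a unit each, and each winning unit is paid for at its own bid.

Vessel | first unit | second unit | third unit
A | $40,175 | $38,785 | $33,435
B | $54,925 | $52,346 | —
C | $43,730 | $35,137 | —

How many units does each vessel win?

All unit-bids, highest first — top 3: 54,925 (B-1), 52,346 (B-2), 43,730 (C-1)
Next rejected bid: $40,175 (not a price — pay-as-bid).
Allocation: B 2, C 1.

B 2, C 1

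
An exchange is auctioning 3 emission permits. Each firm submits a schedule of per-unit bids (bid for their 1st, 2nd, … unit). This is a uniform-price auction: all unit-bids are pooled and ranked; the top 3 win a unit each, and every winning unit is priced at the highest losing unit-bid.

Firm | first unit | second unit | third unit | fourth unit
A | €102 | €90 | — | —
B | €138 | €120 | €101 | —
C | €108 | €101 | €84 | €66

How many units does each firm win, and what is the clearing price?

B 2, C 1; clearing price €102

Merging the schedules and taking the best 3: 138 (B-1), 120 (B-2), 108 (C-1)
Highest rejected unit-bid = €102.
Allocation: B 2, C 1.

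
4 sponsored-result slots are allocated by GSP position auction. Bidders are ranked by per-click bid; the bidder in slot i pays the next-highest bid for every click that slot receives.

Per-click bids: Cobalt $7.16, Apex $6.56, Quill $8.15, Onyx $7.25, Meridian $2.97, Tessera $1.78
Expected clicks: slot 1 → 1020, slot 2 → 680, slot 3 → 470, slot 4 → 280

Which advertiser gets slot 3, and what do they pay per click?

Cobalt; $6.56 per click

Sorting advertisers: $8.15 (Quill) > $7.25 (Onyx) > $7.16 (Cobalt) > $6.56 (Apex) > $2.97 (Meridian) > …
Slot 3 goes to the third-ranked bidder, Cobalt, who pays the next bid down: $6.56/click.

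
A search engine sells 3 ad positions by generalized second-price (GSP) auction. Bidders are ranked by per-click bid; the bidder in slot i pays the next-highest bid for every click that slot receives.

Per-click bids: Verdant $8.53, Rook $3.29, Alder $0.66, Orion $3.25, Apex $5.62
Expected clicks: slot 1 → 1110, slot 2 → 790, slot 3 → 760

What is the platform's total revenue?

Total revenue: $11307.30

Per-click bids in order: $8.53 (Verdant) > $5.62 (Apex) > $3.29 (Rook) > $3.25 (Orion) > …
Slot 1: Verdant pays $5.62 × 1110 = $6238.20
Slot 2: Apex pays $3.29 × 790 = $2599.10
Slot 3: Rook pays $3.25 × 760 = $2470.00
Total = $11307.30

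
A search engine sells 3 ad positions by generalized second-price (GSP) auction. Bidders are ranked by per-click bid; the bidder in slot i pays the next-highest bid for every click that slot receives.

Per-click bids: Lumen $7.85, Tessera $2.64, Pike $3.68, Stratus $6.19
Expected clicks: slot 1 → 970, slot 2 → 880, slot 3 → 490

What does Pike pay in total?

Ranked by bid: $7.85 (Lumen) > $6.19 (Stratus) > $3.68 (Pike) > $2.64 (Tessera)
Pike holds slot 3 → pays next bid $2.64 × 490 clicks = $1293.60.

Pike pays $1293.60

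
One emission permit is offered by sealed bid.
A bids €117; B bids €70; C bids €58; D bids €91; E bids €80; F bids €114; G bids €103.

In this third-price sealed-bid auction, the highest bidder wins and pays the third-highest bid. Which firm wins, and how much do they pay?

A pays €103

Sorting bids: 117 (A) > 114 (F) > 103 (G) > 91 (D) > 80 (E) > 70 (B) > …
A is highest; pays the third-highest bid, €103.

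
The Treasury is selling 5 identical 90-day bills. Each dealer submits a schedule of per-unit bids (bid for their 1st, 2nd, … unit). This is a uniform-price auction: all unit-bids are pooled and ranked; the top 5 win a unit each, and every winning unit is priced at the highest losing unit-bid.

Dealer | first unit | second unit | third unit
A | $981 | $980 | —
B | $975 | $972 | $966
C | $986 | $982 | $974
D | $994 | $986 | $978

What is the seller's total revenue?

All unit-bids, highest first — top 5: 994 (D-1), 986 (C-1), 986 (D-2), 982 (C-2), 981 (A-1)
The (k+1)-th unit-bid is $980.
Allocation: A 1, C 2, D 2. Every unit priced at $980.
Revenue = 5 × 980 = $4,900.

Total revenue: $4,900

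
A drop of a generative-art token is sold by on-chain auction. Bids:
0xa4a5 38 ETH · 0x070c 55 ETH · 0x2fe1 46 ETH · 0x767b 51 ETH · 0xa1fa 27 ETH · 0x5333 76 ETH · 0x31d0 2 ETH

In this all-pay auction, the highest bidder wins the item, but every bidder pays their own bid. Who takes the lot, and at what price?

Bids ranked: 76 (0x5333) > 55 (0x070c) > 51 (0x767b) > 46 (0x2fe1) > 38 (0xa4a5) > 27 (0xa1fa) > …
0x5333 wins with the top bid; all bids are sunk regardless.

0x5333 pays 76 ETH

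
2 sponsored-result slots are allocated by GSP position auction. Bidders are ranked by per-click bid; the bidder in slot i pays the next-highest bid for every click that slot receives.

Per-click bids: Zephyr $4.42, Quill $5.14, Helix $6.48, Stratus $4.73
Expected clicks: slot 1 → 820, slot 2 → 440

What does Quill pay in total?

Sorting advertisers: $6.48 (Helix) > $5.14 (Quill) > $4.73 (Stratus) > …
Quill holds slot 2 → pays next bid $4.73 × 440 clicks = $2081.20.

Quill pays $2081.20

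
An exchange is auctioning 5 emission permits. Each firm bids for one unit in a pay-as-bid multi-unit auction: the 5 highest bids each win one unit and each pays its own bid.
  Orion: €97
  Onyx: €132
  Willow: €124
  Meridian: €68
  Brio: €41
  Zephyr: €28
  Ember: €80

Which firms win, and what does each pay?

Onyx €132, Willow €124, Orion €97, Ember €80, Meridian €68

Ordering the bids: 132 (Onyx), 124 (Willow), 97 (Orion), 80 (Ember), 68 (Meridian), 41 (Brio), 28 (Zephyr)
The 5 highest are Onyx, Willow, Orion, Ember, Meridian.
Each winner pays its own bid: Onyx €132, Willow €124, Orion €97, Ember €80, Meridian €68.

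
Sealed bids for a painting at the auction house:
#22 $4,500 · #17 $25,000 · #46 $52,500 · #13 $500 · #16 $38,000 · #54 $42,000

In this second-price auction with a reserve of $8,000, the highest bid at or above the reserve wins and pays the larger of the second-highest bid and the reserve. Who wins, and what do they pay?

Bids ranked: 52,500 (#46) > 42,000 (#54) > 38,000 (#16) > 25,000 (#17) > 4,500 (#22) > 500 (#13)
#46 has the top bid at or above the reserve ($52,500).
Second-highest bid $42,000 exceeds the reserve $8,000 → payment $42,000.

#46 pays $42,000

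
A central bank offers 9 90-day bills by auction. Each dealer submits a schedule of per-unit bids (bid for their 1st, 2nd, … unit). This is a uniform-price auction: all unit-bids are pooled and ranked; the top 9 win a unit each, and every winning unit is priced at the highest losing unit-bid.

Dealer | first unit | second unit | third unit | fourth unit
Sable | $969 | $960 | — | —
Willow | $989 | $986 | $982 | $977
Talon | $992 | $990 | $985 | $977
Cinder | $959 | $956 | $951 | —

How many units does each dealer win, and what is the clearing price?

Pooled unit-bids ranked (top 9): 992 (Talon-1), 990 (Talon-2), 989 (Willow-1), 986 (Willow-2), 985 (Talon-3), 982 (Willow-3), 977 (Willow-4), 977 (Talon-4), 969 (Sable-1)
Highest rejected unit-bid = $960.
Allocation: Sable 1, Talon 4, Willow 4.

Sable 1, Talon 4, Willow 4; clearing price $960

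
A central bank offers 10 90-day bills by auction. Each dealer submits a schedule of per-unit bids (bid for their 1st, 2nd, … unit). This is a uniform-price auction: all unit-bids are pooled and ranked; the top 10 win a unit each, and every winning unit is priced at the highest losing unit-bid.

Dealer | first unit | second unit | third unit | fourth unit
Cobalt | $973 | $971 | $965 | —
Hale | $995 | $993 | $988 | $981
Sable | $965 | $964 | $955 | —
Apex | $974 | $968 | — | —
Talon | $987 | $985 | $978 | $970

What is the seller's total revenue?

Total revenue: $9,700

Pooled unit-bids ranked (top 10): 995 (Hale-1), 993 (Hale-2), 988 (Hale-3), 987 (Talon-1), 985 (Talon-2), 981 (Hale-4), 978 (Talon-3), 974 (Apex-1), 973 (Cobalt-1), 971 (Cobalt-2)
First bid not allocated: $970.
Allocation: Apex 1, Cobalt 2, Hale 4, Talon 3. Every unit priced at $970.
Revenue = 10 × 970 = $9,700.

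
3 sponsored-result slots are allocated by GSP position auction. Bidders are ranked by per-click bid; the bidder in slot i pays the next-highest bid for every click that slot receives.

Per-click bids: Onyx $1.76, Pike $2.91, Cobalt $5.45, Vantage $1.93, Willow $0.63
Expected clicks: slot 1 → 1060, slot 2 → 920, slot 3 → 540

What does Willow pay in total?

Sorting advertisers: $5.45 (Cobalt) > $2.91 (Pike) > $1.93 (Vantage) > $1.76 (Onyx) > …
Willow ranks below slot 3 → no slot, pays nothing.

Willow pays $0.00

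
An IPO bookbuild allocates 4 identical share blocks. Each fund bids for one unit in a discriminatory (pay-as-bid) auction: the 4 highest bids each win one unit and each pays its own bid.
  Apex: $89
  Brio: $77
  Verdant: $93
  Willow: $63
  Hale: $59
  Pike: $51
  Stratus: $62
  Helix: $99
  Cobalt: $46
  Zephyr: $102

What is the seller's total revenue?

Total revenue: $383

Ordering the bids: 102 (Zephyr), 99 (Helix), 93 (Verdant), 89 (Apex), 77 (Brio), 63 (Willow), …
Top 4: Zephyr, Helix, Verdant, Apex.
Total revenue = 102 + 99 + 93 + 89 = $383.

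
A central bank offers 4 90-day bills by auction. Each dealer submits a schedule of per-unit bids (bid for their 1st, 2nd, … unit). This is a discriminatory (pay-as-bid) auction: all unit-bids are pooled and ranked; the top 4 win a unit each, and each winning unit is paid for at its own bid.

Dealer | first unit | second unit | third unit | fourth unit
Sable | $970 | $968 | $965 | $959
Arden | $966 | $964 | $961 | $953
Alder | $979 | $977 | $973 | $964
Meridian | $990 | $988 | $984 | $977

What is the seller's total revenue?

Total revenue: $3,941

Merging the schedules and taking the best 4: 990 (Meridian-1), 988 (Meridian-2), 984 (Meridian-3), 979 (Alder-1)
Next rejected bid: $977 (not a price — pay-as-bid).
Each winning unit pays its own bid.
Revenue = 990 + 988 + 984 + 979 = $3,941.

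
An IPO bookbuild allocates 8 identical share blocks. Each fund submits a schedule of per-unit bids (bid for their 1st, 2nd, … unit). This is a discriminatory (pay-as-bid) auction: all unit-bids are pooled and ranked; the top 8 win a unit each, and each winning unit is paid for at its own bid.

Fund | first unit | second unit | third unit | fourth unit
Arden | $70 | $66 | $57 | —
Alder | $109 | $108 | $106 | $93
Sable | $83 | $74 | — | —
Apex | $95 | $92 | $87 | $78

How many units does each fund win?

Merging the schedules and taking the best 8: 109 (Alder-1), 108 (Alder-2), 106 (Alder-3), 95 (Apex-1), 93 (Alder-4), 92 (Apex-2), 87 (Apex-3), 83 (Sable-1)
Next rejected bid: $78 (not a price — pay-as-bid).
Allocation: Alder 4, Apex 3, Sable 1.

Alder 4, Apex 3, Sable 1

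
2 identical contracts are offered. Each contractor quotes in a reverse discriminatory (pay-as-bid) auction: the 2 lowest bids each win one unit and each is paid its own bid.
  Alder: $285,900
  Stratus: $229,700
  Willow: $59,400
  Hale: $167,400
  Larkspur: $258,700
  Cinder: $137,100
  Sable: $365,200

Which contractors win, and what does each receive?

Sorting: 59,400 (Willow), 137,100 (Cinder), 167,400 (Hale), 229,700 (Stratus), …
Lowest 2: Willow, Cinder.
Each winner is paid its own bid: Willow $59,400, Cinder $137,100.

Willow $59,400, Cinder $137,100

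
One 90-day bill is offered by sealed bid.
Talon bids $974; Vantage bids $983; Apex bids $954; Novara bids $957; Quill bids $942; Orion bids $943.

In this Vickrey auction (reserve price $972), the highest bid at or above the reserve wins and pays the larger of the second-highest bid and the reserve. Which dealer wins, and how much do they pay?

Vickrey auction (reserve price $972): the highest bid at or above the reserve wins and pays the larger of the second-highest bid and the reserve.
Bids ranked: 983 (Vantage) > 974 (Talon) > 957 (Novara) > 954 (Apex) > 943 (Orion) > 942 (Quill)
Vantage has the top bid at or above the reserve ($983).
max(second-highest $974, reserve $972) = $974; the reserve does not bind.

Vantage pays $974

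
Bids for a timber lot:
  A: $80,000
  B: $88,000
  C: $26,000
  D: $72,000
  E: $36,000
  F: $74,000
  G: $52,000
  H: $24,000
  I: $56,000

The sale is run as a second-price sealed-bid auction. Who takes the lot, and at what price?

Bids ranked: 88,000 (B) > 80,000 (A) > 74,000 (F) > 72,000 (D) > 56,000 (I) > 52,000 (G) > …
B wins with the highest bid; price is set by the runner-up at $80,000.

B pays $80,000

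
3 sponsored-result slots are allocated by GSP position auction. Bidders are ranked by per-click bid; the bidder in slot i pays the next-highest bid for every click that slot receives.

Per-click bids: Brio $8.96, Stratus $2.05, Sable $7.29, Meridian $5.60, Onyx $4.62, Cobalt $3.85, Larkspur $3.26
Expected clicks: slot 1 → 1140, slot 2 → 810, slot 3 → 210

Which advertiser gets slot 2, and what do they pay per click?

Ranked by bid: $8.96 (Brio) > $7.29 (Sable) > $5.60 (Meridian) > $4.62 (Onyx) > …
Slot 2 goes to the second-ranked bidder, Sable, who pays the next bid down: $5.60/click.

Sable; $5.60 per click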